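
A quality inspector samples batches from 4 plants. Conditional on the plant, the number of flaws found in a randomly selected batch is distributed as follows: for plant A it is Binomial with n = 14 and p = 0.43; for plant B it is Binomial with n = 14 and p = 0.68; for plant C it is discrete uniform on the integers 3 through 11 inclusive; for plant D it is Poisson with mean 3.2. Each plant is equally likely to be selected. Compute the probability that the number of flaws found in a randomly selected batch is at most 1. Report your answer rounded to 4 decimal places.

0.0439

Conditional on each plant, P(X ≤ 1): A: 0.00441833; B: 3.63032e-06; C: 0; D: 0.171201.
By total probability, P(X ≤ 1) = 0.25·0.00441833 + 0.25·3.63032e-06 + 0.25·0 + 0.25·0.171201 = 0.0439058.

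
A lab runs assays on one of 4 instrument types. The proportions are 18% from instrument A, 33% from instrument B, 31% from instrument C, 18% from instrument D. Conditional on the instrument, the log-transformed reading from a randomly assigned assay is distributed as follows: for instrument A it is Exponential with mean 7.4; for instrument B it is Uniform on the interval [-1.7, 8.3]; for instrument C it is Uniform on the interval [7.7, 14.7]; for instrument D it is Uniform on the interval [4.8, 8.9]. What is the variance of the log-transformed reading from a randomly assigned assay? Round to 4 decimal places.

24.1279

Per component, A: μ=7.4, E[X²]=109.52; B: μ=3.3, E[X²]=19.2233; C: μ=11.2, E[X²]=129.523; D: μ=6.85, E[X²]=48.3233.
E[X] = 0.18·7.4 + 0.33·3.3 + 0.31·11.2 + 0.18·6.85 = 7.126.
E[X²] = 0.18·109.52 + 0.33·19.2233 + 0.31·129.523 + 0.18·48.3233 = 74.9077.
Var(X) = E[X²] − (E[X])² = 74.9077 − 50.7799 = 24.1279.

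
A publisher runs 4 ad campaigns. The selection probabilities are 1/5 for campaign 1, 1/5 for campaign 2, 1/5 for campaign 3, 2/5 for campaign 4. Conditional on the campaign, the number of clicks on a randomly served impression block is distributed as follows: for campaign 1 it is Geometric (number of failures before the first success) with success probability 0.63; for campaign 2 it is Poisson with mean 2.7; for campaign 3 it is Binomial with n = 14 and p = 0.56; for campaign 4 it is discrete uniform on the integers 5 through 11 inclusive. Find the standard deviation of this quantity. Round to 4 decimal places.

Per component, 1: μ=0.587302, E[X²]=1.27715; 2: μ=2.7, E[X²]=9.99; 3: μ=7.84, E[X²]=64.9152; 4: μ=8, E[X²]=68.
E[X] = 0.2·0.587302 + 0.2·2.7 + 0.2·7.84 + 0.4·8 = 5.42546.
E[X²] = 0.2·1.27715 + 0.2·9.99 + 0.2·64.9152 + 0.4·68 = 42.4365.
Var(X) = E[X²] − (E[X])² = 42.4365 − 29.4356 = 13.0008.
SD(X) = √13.0008 = 3.60567.

3.6057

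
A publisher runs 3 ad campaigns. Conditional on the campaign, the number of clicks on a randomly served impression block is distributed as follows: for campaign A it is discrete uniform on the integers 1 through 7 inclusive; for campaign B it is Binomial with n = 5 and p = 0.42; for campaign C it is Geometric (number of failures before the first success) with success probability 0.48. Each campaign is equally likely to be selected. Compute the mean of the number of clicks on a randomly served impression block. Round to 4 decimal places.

2.3944

Component means — A: 4; B: 2.1; C: 1.08333.
E[X] = 0.333333·4 + 0.333333·2.1 + 0.333333·1.08333 = 2.39444.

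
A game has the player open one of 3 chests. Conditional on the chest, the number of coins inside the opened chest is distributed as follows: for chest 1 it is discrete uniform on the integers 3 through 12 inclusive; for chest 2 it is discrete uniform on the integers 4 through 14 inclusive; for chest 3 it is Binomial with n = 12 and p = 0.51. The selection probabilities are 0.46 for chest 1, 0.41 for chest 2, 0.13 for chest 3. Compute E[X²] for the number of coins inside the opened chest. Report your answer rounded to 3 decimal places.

72.239

For each component E[X²] = Var + (mean)², giving 1: 64.5; 2: 91; 3: 40.4532.
Overall E[X²] = 0.46·64.5 + 0.41·91 + 0.13·40.4532 = 72.2389.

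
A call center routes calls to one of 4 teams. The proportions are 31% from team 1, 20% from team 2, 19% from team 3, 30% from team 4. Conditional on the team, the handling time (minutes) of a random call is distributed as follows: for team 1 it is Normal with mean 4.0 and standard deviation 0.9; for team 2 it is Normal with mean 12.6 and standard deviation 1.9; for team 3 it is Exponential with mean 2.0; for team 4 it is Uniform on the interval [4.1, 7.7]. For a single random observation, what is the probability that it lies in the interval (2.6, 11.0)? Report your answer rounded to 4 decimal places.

Conditional on each team, P(2.6 < X < 11.0): 1: 0.940093; 2: 0.199864; 3: 0.268445; 4: 1.
By total probability, P(2.6 < X < 11.0) = 0.31·0.940093 + 0.2·0.199864 + 0.19·0.268445 + 0.3·1 = 0.682406.

0.6824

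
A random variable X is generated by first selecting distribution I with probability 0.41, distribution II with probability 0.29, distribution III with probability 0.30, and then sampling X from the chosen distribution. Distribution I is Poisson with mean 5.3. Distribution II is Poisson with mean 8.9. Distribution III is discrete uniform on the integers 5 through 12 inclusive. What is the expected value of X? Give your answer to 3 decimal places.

7.304

Component means — I: 5.3; II: 8.9; III: 8.5.
E[X] = 0.41·5.3 + 0.29·8.9 + 0.3·8.5 = 7.304.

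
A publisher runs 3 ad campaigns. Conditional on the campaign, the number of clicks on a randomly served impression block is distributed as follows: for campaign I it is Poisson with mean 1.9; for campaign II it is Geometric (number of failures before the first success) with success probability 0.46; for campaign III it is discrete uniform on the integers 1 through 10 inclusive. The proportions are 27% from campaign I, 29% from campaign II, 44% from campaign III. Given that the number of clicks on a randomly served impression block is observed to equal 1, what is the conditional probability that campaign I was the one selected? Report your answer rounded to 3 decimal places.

0.398

Likelihoods P(X=1 | ·): I: 0.28418; II: 0.2484; III: 0.1.
Posterior ∝ prior × likelihood. Numerator for I: 0.27·0.28418 = 0.0767287.
Normalizing constant: 0.27·0.28418 + 0.29·0.2484 + 0.44·0.1 = 0.192765.
P(I | observation) = 0.0767287 / 0.192765 = 0.398043.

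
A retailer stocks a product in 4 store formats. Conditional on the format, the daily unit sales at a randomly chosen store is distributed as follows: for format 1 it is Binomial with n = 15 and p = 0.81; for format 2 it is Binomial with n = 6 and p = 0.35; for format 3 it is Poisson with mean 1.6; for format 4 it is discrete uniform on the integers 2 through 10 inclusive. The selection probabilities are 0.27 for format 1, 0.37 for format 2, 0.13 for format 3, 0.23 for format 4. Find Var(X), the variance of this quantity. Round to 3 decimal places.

21.101

Per component, 1: μ=12.15, E[X²]=149.931; 2: μ=2.1, E[X²]=5.775; 3: μ=1.6, E[X²]=4.16; 4: μ=6, E[X²]=42.6667.
E[X] = 0.27·12.15 + 0.37·2.1 + 0.13·1.6 + 0.23·6 = 5.6455.
E[X²] = 0.27·149.931 + 0.37·5.775 + 0.13·4.16 + 0.23·42.6667 = 52.9723.
Var(X) = E[X²] − (E[X])² = 52.9723 − 31.8717 = 21.1006.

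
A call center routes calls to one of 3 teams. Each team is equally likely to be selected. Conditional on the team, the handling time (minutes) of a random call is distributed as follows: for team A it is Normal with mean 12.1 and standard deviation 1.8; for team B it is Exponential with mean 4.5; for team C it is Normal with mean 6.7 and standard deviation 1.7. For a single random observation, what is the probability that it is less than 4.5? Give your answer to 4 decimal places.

Conditional on each team, P(X < 4.5): A: 1.20953e-05; B: 0.632121; C: 0.0978124.
By total probability, P(X < 4.5) = 0.333333·1.20953e-05 + 0.333333·0.632121 + 0.333333·0.0978124 = 0.243315.

0.2433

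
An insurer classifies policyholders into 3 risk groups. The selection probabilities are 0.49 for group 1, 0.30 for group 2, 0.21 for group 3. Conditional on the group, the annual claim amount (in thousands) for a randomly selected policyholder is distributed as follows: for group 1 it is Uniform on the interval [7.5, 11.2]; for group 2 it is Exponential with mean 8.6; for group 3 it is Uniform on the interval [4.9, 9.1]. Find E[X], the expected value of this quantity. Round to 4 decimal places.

Component means — 1: 9.35; 2: 8.6; 3: 7.
E[X] = 0.49·9.35 + 0.3·8.6 + 0.21·7 = 8.6315.

8.6315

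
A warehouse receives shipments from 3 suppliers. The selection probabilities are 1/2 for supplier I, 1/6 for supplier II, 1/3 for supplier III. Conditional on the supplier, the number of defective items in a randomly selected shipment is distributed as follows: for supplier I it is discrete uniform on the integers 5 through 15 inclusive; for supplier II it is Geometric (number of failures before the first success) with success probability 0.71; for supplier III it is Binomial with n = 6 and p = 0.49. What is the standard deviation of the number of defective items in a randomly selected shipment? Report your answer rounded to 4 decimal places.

Per component, I: μ=10, E[X²]=110; II: μ=0.408451, E[X²]=0.742115; III: μ=2.94, E[X²]=10.143.
E[X] = 0.5·10 + 0.166667·0.408451 + 0.333333·2.94 = 6.04808.
E[X²] = 0.5·110 + 0.166667·0.742115 + 0.333333·10.143 = 58.5047.
Var(X) = E[X²] − (E[X])² = 58.5047 − 36.5792 = 21.9255.
SD(X) = √21.9255 = 4.68246.

4.6825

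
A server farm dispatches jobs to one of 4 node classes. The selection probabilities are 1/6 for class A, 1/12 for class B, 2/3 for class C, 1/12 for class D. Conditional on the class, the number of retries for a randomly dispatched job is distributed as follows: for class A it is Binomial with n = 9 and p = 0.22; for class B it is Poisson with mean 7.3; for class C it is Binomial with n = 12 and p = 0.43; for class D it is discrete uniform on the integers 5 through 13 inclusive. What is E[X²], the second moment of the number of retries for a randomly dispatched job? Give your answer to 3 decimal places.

For each component E[X²] = Var + (mean)², giving A: 5.4648; B: 60.59; C: 29.5668; D: 87.6667.
Overall E[X²] = 0.166667·5.4648 + 0.0833333·60.59 + 0.666667·29.5668 + 0.0833333·87.6667 = 32.9767.

32.977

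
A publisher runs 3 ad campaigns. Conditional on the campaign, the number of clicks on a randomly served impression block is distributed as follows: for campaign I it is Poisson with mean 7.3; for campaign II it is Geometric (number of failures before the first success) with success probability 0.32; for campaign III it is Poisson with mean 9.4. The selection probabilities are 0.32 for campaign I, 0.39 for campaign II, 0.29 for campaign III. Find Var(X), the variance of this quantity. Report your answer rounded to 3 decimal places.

17.389

Per component, I: μ=7.3, E[X²]=60.59; II: μ=2.125, E[X²]=11.1562; III: μ=9.4, E[X²]=97.76.
E[X] = 0.32·7.3 + 0.39·2.125 + 0.29·9.4 = 5.89075.
E[X²] = 0.32·60.59 + 0.39·11.1562 + 0.29·97.76 = 52.0901.
Var(X) = E[X²] − (E[X])² = 52.0901 − 34.7009 = 17.3892.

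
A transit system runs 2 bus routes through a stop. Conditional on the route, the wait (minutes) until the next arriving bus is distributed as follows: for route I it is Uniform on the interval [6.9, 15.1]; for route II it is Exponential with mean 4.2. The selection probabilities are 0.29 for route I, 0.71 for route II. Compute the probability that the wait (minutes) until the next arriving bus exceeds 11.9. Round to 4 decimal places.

Conditional on each route, P(X > 11.9): I: 0.390244; II: 0.0588165.
By total probability, P(X > 11.9) = 0.29·0.390244 + 0.71·0.0588165 = 0.15493.

0.1549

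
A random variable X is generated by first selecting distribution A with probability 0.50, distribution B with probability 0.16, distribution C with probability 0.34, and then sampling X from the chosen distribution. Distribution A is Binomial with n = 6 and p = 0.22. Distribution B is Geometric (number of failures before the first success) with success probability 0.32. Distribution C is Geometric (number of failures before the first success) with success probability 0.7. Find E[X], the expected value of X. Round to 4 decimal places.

1.1457

Component means — A: 1.32; B: 2.125; C: 0.428571.
E[X] = 0.5·1.32 + 0.16·2.125 + 0.34·0.428571 = 1.14571.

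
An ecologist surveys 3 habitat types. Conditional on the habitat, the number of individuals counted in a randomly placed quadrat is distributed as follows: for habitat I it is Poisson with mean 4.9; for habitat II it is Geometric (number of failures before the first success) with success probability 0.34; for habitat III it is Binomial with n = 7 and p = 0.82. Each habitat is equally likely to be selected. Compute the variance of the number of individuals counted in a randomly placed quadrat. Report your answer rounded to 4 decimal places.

Per component, I: μ=4.9, E[X²]=28.91; II: μ=1.94118, E[X²]=9.47751; III: μ=5.74, E[X²]=33.9808.
E[X] = 0.333333·4.9 + 0.333333·1.94118 + 0.333333·5.74 = 4.19373.
E[X²] = 0.333333·28.91 + 0.333333·9.47751 + 0.333333·33.9808 = 24.1228.
Var(X) = E[X²] − (E[X])² = 24.1228 − 17.5873 = 6.53544.

6.5354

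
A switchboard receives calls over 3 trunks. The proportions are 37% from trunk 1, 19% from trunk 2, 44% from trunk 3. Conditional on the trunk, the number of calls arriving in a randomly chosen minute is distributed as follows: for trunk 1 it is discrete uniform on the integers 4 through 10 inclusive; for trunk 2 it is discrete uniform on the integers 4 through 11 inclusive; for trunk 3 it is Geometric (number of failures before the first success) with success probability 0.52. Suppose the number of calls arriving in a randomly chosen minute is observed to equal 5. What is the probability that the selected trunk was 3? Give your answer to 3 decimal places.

0.071

Likelihoods P(X=5 | ·): 1: 0.142857; 2: 0.125; 3: 0.0132498.
Posterior ∝ prior × likelihood. Numerator for 3: 0.44·0.0132498 = 0.00582991.
Normalizing constant: 0.37·0.142857 + 0.19·0.125 + 0.44·0.0132498 = 0.0824371.
P(3 | observation) = 0.00582991 / 0.0824371 = 0.0707196.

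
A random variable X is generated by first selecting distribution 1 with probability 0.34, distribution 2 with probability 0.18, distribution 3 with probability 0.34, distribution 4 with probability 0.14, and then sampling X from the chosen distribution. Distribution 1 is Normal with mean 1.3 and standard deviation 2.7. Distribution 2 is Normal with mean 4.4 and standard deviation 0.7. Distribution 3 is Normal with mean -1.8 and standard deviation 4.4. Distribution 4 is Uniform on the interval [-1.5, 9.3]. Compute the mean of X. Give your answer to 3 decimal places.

1.168

Component means — 1: 1.3; 2: 4.4; 3: -1.8; 4: 3.9.
E[X] = 0.34·1.3 + 0.18·4.4 + 0.34·-1.8 + 0.14·3.9 = 1.168.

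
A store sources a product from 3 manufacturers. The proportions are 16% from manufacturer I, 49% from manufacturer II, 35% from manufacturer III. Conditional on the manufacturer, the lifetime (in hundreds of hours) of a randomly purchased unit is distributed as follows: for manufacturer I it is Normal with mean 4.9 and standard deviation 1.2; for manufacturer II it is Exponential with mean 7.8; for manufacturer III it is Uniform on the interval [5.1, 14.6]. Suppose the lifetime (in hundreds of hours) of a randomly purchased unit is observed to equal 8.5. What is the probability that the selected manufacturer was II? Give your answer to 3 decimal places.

0.361

Likelihoods f(8.5 | ·): I: 0.00369321; II: 0.0431157; III: 0.105263.
Posterior ∝ prior × likelihood. Numerator for II: 0.49·0.0431157 = 0.0211267.
Normalizing constant: 0.16·0.00369321 + 0.49·0.0431157 + 0.35·0.105263 = 0.0585597.
P(II | observation) = 0.0211267 / 0.0585597 = 0.360772.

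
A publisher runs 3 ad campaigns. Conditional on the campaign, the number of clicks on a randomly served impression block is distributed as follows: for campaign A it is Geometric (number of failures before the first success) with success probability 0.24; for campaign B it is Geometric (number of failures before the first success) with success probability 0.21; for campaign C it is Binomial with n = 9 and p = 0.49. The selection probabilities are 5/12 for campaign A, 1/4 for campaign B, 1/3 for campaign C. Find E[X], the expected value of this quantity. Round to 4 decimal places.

3.7299

Component means — A: 3.16667; B: 3.7619; C: 4.41.
E[X] = 0.416667·3.16667 + 0.25·3.7619 + 0.333333·4.41 = 3.72992.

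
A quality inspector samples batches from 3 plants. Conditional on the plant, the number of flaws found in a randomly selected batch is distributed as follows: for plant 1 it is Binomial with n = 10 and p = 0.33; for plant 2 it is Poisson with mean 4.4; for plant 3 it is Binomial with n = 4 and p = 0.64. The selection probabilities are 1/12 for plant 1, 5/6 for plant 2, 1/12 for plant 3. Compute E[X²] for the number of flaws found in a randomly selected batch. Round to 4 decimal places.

For each component E[X²] = Var + (mean)², giving 1: 13.101; 2: 23.76; 3: 7.4752.
Overall E[X²] = 0.0833333·13.101 + 0.833333·23.76 + 0.0833333·7.4752 = 21.5147.

21.5147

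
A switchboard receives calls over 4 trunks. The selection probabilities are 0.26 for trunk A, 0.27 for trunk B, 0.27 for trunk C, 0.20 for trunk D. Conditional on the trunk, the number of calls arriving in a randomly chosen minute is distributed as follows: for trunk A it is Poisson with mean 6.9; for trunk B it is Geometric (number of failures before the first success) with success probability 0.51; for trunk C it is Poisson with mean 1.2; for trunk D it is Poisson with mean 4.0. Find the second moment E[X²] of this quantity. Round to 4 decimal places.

19.6433

For each component E[X²] = Var + (mean)², giving A: 54.51; B: 2.807; C: 2.64; D: 20.
Overall E[X²] = 0.26·54.51 + 0.27·2.807 + 0.27·2.64 + 0.2·20 = 19.6433.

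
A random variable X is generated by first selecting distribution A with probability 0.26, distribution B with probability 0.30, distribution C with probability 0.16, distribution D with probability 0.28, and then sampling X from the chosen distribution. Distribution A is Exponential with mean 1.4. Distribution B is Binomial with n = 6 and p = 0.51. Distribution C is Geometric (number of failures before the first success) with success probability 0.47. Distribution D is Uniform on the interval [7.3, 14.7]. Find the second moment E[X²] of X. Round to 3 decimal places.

For each component E[X²] = Var + (mean)², giving A: 3.92; B: 10.863; C: 3.67089; D: 125.563.
Overall E[X²] = 0.26·3.92 + 0.3·10.863 + 0.16·3.67089 + 0.28·125.563 = 40.0232.

40.023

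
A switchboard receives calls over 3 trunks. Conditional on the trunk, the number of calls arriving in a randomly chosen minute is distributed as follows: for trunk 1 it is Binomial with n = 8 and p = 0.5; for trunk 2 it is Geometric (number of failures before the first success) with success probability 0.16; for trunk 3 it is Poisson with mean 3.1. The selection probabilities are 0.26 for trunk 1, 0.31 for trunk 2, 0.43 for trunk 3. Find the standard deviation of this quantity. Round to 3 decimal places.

Per component, 1: μ=4, E[X²]=18; 2: μ=5.25, E[X²]=60.375; 3: μ=3.1, E[X²]=12.71.
E[X] = 0.26·4 + 0.31·5.25 + 0.43·3.1 = 4.0005.
E[X²] = 0.26·18 + 0.31·60.375 + 0.43·12.71 = 28.8615.
Var(X) = E[X²] − (E[X])² = 28.8615 − 16.004 = 12.8575.
SD(X) = √12.8575 = 3.58574.

3.586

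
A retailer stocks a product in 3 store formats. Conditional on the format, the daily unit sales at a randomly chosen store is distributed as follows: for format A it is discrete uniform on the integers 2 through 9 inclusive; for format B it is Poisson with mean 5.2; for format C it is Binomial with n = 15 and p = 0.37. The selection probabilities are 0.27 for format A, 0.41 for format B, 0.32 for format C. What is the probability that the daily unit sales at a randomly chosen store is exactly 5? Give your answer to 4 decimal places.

0.1710

Conditional on each format, P(X = 5): A: 0.125; B: 0.174785; C: 0.205102.
By total probability, P(X = 5) = 0.27·0.125 + 0.41·0.174785 + 0.32·0.205102 = 0.171044.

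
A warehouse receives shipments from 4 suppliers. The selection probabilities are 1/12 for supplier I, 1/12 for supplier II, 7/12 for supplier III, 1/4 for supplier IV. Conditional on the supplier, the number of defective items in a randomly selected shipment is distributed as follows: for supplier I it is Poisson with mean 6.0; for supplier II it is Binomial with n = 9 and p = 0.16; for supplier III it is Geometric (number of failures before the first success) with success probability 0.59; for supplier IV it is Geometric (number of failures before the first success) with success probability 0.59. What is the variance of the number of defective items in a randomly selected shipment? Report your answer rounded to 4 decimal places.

3.7197

Per component, I: μ=6, E[X²]=42; II: μ=1.44, E[X²]=3.2832; III: μ=0.694915, E[X²]=1.66073; IV: μ=0.694915, E[X²]=1.66073.
E[X] = 0.0833333·6 + 0.0833333·1.44 + 0.583333·0.694915 + 0.25·0.694915 = 1.1991.
E[X²] = 0.0833333·42 + 0.0833333·3.2832 + 0.583333·1.66073 + 0.25·1.66073 = 5.15754.
Var(X) = E[X²] − (E[X])² = 5.15754 − 1.43783 = 3.71971.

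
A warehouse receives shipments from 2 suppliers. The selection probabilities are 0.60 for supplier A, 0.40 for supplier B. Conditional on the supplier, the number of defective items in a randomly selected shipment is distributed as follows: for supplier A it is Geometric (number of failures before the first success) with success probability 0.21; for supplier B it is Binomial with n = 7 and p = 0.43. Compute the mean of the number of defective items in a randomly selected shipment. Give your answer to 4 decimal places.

3.4611

Component means — A: 3.7619; B: 3.01.
E[X] = 0.6·3.7619 + 0.4·3.01 = 3.46114.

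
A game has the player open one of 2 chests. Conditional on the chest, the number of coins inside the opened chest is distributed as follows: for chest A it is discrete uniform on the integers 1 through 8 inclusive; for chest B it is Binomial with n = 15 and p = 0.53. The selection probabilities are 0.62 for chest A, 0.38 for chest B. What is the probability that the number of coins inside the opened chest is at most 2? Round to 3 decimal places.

0.156

Conditional on each chest, P(X ≤ 2): A: 0.25; B: 0.00182681.
By total probability, P(X ≤ 2) = 0.62·0.25 + 0.38·0.00182681 = 0.155694.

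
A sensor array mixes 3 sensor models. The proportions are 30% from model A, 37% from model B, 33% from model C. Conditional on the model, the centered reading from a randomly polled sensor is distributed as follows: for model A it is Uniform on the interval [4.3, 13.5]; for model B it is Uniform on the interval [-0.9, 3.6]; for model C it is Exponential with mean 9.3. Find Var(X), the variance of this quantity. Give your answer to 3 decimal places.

45.342

Per component, A: μ=8.9, E[X²]=86.2633; B: μ=1.35, E[X²]=3.51; C: μ=9.3, E[X²]=172.98.
E[X] = 0.3·8.9 + 0.37·1.35 + 0.33·9.3 = 6.2385.
E[X²] = 0.3·86.2633 + 0.37·3.51 + 0.33·172.98 = 84.2611.
Var(X) = E[X²] − (E[X])² = 84.2611 − 38.9189 = 45.3422.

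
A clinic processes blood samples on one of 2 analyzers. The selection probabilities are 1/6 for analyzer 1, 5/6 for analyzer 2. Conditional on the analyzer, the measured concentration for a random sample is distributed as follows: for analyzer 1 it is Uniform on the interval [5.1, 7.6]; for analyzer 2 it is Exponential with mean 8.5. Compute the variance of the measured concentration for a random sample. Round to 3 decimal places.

Per component, 1: μ=6.35, E[X²]=40.8433; 2: μ=8.5, E[X²]=144.5.
E[X] = 0.166667·6.35 + 0.833333·8.5 = 8.14167.
E[X²] = 0.166667·40.8433 + 0.833333·144.5 = 127.224.
Var(X) = E[X²] − (E[X])² = 127.224 − 66.2867 = 60.9372.

60.937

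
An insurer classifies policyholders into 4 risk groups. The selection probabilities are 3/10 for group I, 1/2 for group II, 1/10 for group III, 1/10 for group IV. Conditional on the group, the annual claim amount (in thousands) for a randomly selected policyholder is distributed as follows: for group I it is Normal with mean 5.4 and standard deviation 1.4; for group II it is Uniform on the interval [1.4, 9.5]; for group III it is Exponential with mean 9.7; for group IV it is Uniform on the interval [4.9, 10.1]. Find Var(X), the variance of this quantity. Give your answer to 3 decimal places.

14.805

Per component, I: μ=5.4, E[X²]=31.12; II: μ=5.45, E[X²]=35.17; III: μ=9.7, E[X²]=188.18; IV: μ=7.5, E[X²]=58.5033.
E[X] = 0.3·5.4 + 0.5·5.45 + 0.1·9.7 + 0.1·7.5 = 6.065.
E[X²] = 0.3·31.12 + 0.5·35.17 + 0.1·188.18 + 0.1·58.5033 = 51.5893.
Var(X) = E[X²] − (E[X])² = 51.5893 − 36.7842 = 14.8051.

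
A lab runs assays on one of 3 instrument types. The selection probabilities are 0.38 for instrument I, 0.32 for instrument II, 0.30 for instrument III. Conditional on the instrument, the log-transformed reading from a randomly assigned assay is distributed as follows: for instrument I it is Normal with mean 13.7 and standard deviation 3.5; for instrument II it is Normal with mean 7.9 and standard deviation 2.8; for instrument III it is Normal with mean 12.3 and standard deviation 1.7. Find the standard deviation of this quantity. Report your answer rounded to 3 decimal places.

3.769

Per component, I: μ=13.7, E[X²]=199.94; II: μ=7.9, E[X²]=70.25; III: μ=12.3, E[X²]=154.18.
E[X] = 0.38·13.7 + 0.32·7.9 + 0.3·12.3 = 11.424.
E[X²] = 0.38·199.94 + 0.32·70.25 + 0.3·154.18 = 144.711.
Var(X) = E[X²] − (E[X])² = 144.711 − 130.508 = 14.2034.
SD(X) = √14.2034 = 3.76874.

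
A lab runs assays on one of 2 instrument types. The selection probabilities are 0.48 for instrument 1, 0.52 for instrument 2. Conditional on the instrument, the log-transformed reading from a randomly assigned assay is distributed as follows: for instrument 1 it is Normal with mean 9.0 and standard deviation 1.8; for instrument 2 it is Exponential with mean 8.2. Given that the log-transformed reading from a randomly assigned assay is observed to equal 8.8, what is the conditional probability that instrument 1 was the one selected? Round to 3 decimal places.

Likelihoods f(8.8 | ·): 1: 0.220271; 2: 0.0416979.
Posterior ∝ prior × likelihood. Numerator for 1: 0.48·0.220271 = 0.10573.
Normalizing constant: 0.48·0.220271 + 0.52·0.0416979 = 0.127413.
P(1 | observation) = 0.10573 / 0.127413 = 0.829822.

0.830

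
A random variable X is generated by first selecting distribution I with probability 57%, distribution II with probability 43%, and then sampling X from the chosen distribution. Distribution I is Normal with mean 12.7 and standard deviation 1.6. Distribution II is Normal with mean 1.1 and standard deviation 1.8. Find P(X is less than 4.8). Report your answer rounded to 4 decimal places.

0.4214

Conditional on each component, P(X < 4.8): I: 3.95652e-07; II: 0.980087.
By total probability, P(X < 4.8) = 0.57·3.95652e-07 + 0.43·0.980087 = 0.421438.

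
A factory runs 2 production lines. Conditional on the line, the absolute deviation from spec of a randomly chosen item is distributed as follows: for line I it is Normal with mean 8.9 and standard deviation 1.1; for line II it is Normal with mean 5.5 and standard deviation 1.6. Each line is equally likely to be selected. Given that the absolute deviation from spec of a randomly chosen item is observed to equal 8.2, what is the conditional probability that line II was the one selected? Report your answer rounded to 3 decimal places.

0.169

Likelihoods f(8.2 | ·): I: 0.296198; II: 0.0600384.
Posterior ∝ prior × likelihood. Numerator for II: 0.5·0.0600384 = 0.0300192.
Normalizing constant: 0.5·0.296198 + 0.5·0.0600384 = 0.178118.
P(II | observation) = 0.0300192 / 0.178118 = 0.168535.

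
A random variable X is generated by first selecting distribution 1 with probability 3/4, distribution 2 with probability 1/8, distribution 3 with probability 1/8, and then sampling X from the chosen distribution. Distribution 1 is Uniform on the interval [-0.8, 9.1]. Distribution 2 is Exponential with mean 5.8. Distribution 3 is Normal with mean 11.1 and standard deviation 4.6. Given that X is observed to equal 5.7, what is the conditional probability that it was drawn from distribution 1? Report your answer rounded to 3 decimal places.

Likelihoods f(5.7 | ·): 1: 0.10101; 2: 0.0645305; 3: 0.0435419.
Posterior ∝ prior × likelihood. Numerator for 1: 0.75·0.10101 = 0.0757576.
Normalizing constant: 0.75·0.10101 + 0.125·0.0645305 + 0.125·0.0435419 = 0.0892666.
P(1 | observation) = 0.0757576 / 0.0892666 = 0.848666.

0.849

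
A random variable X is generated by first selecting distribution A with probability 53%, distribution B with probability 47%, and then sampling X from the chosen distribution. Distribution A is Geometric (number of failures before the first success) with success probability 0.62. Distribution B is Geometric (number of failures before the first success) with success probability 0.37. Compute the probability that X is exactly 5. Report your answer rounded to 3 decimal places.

Conditional on each component, P(X = 5): A: 0.00491258; B: 0.0367202.
By total probability, P(X = 5) = 0.53·0.00491258 + 0.47·0.0367202 = 0.0198621.

0.020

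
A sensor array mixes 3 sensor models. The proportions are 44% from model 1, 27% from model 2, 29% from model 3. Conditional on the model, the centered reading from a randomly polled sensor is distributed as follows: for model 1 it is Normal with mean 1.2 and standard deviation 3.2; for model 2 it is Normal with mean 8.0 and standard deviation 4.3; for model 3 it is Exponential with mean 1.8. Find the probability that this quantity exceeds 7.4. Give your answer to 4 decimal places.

0.1663

Conditional on each model, P(X > 7.4): 1: 0.0263421; 2: 0.555486; 3: 0.0163896.
By total probability, P(X > 7.4) = 0.44·0.0263421 + 0.27·0.555486 + 0.29·0.0163896 = 0.166325.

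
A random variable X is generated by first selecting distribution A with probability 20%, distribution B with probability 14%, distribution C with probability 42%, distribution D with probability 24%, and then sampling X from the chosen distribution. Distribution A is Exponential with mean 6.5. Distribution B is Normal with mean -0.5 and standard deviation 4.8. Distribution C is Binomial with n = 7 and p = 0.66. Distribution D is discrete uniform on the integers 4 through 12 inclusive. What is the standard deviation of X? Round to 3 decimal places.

Per component, A: μ=6.5, E[X²]=84.5; B: μ=-0.5, E[X²]=23.29; C: μ=4.62, E[X²]=22.9152; D: μ=8, E[X²]=70.6667.
E[X] = 0.2·6.5 + 0.14·-0.5 + 0.42·4.62 + 0.24·8 = 5.0904.
E[X²] = 0.2·84.5 + 0.14·23.29 + 0.42·22.9152 + 0.24·70.6667 = 46.745.
Var(X) = E[X²] − (E[X])² = 46.745 − 25.9122 = 20.8328.
SD(X) = √20.8328 = 4.5643.

4.564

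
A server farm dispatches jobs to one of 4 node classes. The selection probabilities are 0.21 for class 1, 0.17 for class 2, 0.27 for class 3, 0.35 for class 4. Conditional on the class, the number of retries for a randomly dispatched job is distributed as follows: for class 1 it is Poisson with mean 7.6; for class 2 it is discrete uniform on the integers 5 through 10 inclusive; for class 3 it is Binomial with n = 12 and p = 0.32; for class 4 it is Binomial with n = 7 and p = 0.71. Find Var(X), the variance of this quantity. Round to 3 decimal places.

5.728

Per component, 1: μ=7.6, E[X²]=65.36; 2: μ=7.5, E[X²]=59.1667; 3: μ=3.84, E[X²]=17.3568; 4: μ=4.97, E[X²]=26.1422.
E[X] = 0.21·7.6 + 0.17·7.5 + 0.27·3.84 + 0.35·4.97 = 5.6473.
E[X²] = 0.21·65.36 + 0.17·59.1667 + 0.27·17.3568 + 0.35·26.1422 = 37.62.
Var(X) = E[X²] − (E[X])² = 37.62 − 31.892 = 5.72804.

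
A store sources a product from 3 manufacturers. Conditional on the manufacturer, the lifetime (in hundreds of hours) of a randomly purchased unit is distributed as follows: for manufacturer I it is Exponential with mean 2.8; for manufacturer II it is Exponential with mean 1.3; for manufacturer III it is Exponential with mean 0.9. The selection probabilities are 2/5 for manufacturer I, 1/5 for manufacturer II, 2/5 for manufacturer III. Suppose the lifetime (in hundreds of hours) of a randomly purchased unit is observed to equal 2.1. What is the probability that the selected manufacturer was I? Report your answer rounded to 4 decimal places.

0.4780

Likelihoods f(2.1 | ·): I: 0.168702; II: 0.152934; III: 0.107747.
Posterior ∝ prior × likelihood. Numerator for I: 0.4·0.168702 = 0.0674809.
Normalizing constant: 0.4·0.168702 + 0.2·0.152934 + 0.4·0.107747 = 0.141166.
P(I | observation) = 0.0674809 / 0.141166 = 0.478024.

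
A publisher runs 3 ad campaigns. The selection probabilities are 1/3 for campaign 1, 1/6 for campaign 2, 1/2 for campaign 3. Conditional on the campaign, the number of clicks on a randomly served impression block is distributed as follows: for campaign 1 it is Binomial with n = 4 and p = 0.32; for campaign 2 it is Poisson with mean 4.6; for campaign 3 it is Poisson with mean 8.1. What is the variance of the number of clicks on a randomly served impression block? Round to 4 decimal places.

Per component, 1: μ=1.28, E[X²]=2.5088; 2: μ=4.6, E[X²]=25.76; 3: μ=8.1, E[X²]=73.71.
E[X] = 0.333333·1.28 + 0.166667·4.6 + 0.5·8.1 = 5.24333.
E[X²] = 0.333333·2.5088 + 0.166667·25.76 + 0.5·73.71 = 41.9846.
Var(X) = E[X²] − (E[X])² = 41.9846 − 27.4925 = 14.4921.

14.4921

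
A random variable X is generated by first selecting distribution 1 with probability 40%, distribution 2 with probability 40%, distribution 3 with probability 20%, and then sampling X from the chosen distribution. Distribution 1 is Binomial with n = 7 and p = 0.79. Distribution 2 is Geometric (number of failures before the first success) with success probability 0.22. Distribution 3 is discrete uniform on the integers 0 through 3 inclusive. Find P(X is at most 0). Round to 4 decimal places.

0.1380

Conditional on each component, P(X ≤ 0): 1: 1.80109e-05; 2: 0.22; 3: 0.25.
By total probability, P(X ≤ 0) = 0.4·1.80109e-05 + 0.4·0.22 + 0.2·0.25 = 0.138007.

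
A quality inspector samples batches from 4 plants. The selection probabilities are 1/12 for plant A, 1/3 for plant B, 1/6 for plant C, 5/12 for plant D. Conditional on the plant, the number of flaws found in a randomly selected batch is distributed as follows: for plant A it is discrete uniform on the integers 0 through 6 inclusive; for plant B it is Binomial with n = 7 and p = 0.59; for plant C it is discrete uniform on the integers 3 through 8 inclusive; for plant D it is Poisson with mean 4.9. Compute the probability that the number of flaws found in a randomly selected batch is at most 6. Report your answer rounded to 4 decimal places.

Conditional on each plant, P(X ≤ 6): A: 1; B: 0.975113; C: 0.666667; D: 0.776655.
By total probability, P(X ≤ 6) = 0.0833333·1 + 0.333333·0.975113 + 0.166667·0.666667 + 0.416667·0.776655 = 0.843088.

0.8431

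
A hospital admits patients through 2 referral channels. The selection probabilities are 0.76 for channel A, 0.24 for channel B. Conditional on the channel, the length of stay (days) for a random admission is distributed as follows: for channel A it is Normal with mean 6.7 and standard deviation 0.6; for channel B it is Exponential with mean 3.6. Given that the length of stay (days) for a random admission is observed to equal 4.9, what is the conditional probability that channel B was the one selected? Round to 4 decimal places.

Likelihoods f(4.9 | ·): A: 0.00738641; B: 0.0712155.
Posterior ∝ prior × likelihood. Numerator for B: 0.24·0.0712155 = 0.0170917.
Normalizing constant: 0.76·0.00738641 + 0.24·0.0712155 = 0.0227054.
P(B | observation) = 0.0170917 / 0.0227054 = 0.75276.

0.7528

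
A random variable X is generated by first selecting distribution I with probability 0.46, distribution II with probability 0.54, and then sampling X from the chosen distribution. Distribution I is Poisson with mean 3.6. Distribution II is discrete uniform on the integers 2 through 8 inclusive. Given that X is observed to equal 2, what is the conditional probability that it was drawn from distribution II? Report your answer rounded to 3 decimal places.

0.486

Likelihoods P(X=2 | ·): I: 0.177058; II: 0.142857.
Posterior ∝ prior × likelihood. Numerator for II: 0.54·0.142857 = 0.0771429.
Normalizing constant: 0.46·0.177058 + 0.54·0.142857 = 0.158589.
P(II | observation) = 0.0771429 / 0.158589 = 0.486431.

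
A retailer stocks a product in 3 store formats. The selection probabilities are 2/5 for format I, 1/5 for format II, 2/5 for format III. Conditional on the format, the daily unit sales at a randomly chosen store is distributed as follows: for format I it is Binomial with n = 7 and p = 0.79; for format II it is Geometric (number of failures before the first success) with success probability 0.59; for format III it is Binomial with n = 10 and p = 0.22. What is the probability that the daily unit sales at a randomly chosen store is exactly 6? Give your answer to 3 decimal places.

Conditional on each format, P(X = 6): I: 0.357339; II: 0.00280256; III: 0.0088132.
By total probability, P(X = 6) = 0.4·0.357339 + 0.2·0.00280256 + 0.4·0.0088132 = 0.147021.

0.147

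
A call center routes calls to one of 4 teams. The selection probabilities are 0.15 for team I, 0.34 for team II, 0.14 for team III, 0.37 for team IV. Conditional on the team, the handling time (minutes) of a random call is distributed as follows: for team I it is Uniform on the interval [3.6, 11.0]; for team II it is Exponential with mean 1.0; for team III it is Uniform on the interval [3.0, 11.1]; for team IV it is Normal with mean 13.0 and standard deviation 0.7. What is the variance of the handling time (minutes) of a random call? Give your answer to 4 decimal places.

27.4913

Per component, I: μ=7.3, E[X²]=57.8533; II: μ=1, E[X²]=2; III: μ=7.05, E[X²]=55.17; IV: μ=13, E[X²]=169.49.
E[X] = 0.15·7.3 + 0.34·1 + 0.14·7.05 + 0.37·13 = 7.232.
E[X²] = 0.15·57.8533 + 0.34·2 + 0.14·55.17 + 0.37·169.49 = 79.7931.
Var(X) = E[X²] − (E[X])² = 79.7931 − 52.3018 = 27.4913.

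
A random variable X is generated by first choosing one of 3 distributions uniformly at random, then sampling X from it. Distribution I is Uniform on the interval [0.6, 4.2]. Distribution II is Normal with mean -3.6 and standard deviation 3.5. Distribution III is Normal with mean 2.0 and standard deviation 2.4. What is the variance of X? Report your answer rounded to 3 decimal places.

13.866

Per component, I: μ=2.4, E[X²]=6.84; II: μ=-3.6, E[X²]=25.21; III: μ=2, E[X²]=9.76.
E[X] = 0.333333·2.4 + 0.333333·-3.6 + 0.333333·2 = 0.266667.
E[X²] = 0.333333·6.84 + 0.333333·25.21 + 0.333333·9.76 = 13.9367.
Var(X) = E[X²] − (E[X])² = 13.9367 − 0.0711111 = 13.8656.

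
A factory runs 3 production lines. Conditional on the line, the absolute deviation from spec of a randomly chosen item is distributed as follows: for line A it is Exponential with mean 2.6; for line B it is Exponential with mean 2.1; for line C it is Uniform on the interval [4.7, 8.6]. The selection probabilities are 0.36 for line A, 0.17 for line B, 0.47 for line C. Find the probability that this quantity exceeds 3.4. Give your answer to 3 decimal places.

0.601

Conditional on each line, P(X > 3.4): A: 0.270443; B: 0.198087; C: 1.
By total probability, P(X > 3.4) = 0.36·0.270443 + 0.17·0.198087 + 0.47·1 = 0.601034.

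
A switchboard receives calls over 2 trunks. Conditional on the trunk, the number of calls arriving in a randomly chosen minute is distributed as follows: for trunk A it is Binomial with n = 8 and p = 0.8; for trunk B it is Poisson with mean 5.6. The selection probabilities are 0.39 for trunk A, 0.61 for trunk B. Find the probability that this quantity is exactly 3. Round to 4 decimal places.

0.0696

Conditional on each trunk, P(X = 3): A: 0.00917504; B: 0.108234.
By total probability, P(X = 3) = 0.39·0.00917504 + 0.61·0.108234 = 0.069601.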